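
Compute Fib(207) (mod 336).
274

Matrix identity: Q^n = [[F_(n+1), F_n], [F_n, F_(n-1)]] with Q = [[1,1],[1,0]].
n = 207 = 11001111₂. Square-and-multiply, entries mod 336:
Q^1 = [[1,1],[1,0]]
Q^3 = (Q^1)²·Q = [[3,2],[2,1]]
Q^6 = (Q^3)² = [[13,8],[8,5]]
Q^12 = (Q^6)² = [[233,144],[144,89]]
Q^25 = (Q^12)²·Q = [[97,97],[97,0]]
Q^51 = (Q^25)²·Q = [[3,2],[2,1]]
Q^103 = (Q^51)²·Q = [[21,13],[13,8]]
Q^207 = (Q^103)²·Q = [[315,274],[274,41]]
F_207 mod 336 = Q^207[0][1] = 274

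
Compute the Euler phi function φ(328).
160

328 = 2^3 × 41
φ(n) = n × ∏(1 - 1/p) for each prime p dividing n
φ(328) = 328 × (1 - 1/2) × (1 - 1/41) = 160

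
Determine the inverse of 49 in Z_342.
7

gcd(49, 342) = 1, so the inverse exists.
Extended Euclidean algorithm on (342, 49):
342 = 6 × 49 + 48  ⟹  48 = (1)·342 + (-6)·49
49 = 1 × 48 + 1  ⟹  1 = (-1)·342 + (7)·49
So (7)·49 ≡ 1 (mod 342), i.e. 49^(-1) ≡ 7 (mod 342).
Check: 49 × 7 = 343 ≡ 1 (mod 342)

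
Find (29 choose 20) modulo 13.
0

Using Lucas' theorem:
Write n=29 and k=20 in base 13:
n in base 13: [2, 3]
k in base 13: [1, 7]
C(29,20) mod 13 = ∏ C(n_i, k_i) mod 13
Digit binomials (mod 13): C(2,1) = 2; C(3,7) = 0 (k_i > n_i)
Product: 2 × 0 = 0 ≡ 0 (mod 13)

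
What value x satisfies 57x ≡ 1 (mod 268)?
221

gcd(57, 268) = 1, so the inverse exists.
Extended Euclidean algorithm on (268, 57):
268 = 4 × 57 + 40  ⟹  40 = (1)·268 + (-4)·57
57 = 1 × 40 + 17  ⟹  17 = (-1)·268 + (5)·57
40 = 2 × 17 + 6  ⟹  6 = (3)·268 + (-14)·57
17 = 2 × 6 + 5  ⟹  5 = (-7)·268 + (33)·57
6 = 1 × 5 + 1  ⟹  1 = (10)·268 + (-47)·57
So (-47)·57 ≡ 1 (mod 268), i.e. 57^(-1) ≡ -47 ≡ 221 (mod 268).
Check: 57 × 221 = 12597 ≡ 1 (mod 268)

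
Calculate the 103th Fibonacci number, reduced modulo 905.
52

Matrix identity: Q^n = [[F_(n+1), F_n], [F_n, F_(n-1)]] with Q = [[1,1],[1,0]].
n = 103 = 1100111₂. Square-and-multiply, entries mod 905:
Q^1 = [[1,1],[1,0]]
Q^3 = (Q^1)²·Q = [[3,2],[2,1]]
Q^6 = (Q^3)² = [[13,8],[8,5]]
Q^12 = (Q^6)² = [[233,144],[144,89]]
Q^25 = (Q^12)²·Q = [[123,815],[815,213]]
Q^51 = (Q^25)²·Q = [[229,604],[604,530]]
Q^103 = (Q^51)²·Q = [[558,52],[52,506]]
F_103 mod 905 = Q^103[0][1] = 52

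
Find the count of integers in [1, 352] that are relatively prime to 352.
160

352 = 2^5 × 11
φ(n) = n × ∏(1 - 1/p) for each prime p dividing n
φ(352) = 352 × (1 - 1/2) × (1 - 1/11) = 160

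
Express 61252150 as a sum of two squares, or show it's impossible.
Not possible

Factorization: 61252150 = 2 × 5^2 × 107^3
By Fermat: n is sum of two squares iff every prime p ≡ 3 (mod 4) appears to even power.
Prime(s) ≡ 3 (mod 4) with odd exponent: [(107, 3)]
Therefore 61252150 cannot be expressed as a² + b².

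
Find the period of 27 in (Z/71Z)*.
35

71 is prime, so ord(27) divides φ(71) = 70.
Divisors of 70: 1, 2, 5, 7, 10, 14, 35, 70.
Repeated squaring: 27^1 ≡ 27, 27^2 ≡ 19, 27^4 ≡ 6, 27^8 ≡ 36, 27^16 ≡ 18, 27^32 ≡ 40, 27^64 ≡ 38 (mod 71).
Test 27^d mod 71 for each divisor d in increasing order:
27^1 ≡ 27
27^2 ≡ 19
27^5 = 27^4·27^1 ≡ 20
27^7 = 27^4·27^2·27^1 ≡ 25
27^10 = 27^8·27^2 ≡ 45
27^14 = 27^8·27^4·27^2 ≡ 57
27^35 = 27^32·27^2·27^1 ≡ 1  ← first divisor giving 1
The order is 35.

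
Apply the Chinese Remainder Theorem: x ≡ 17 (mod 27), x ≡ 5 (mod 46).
557

Using Chinese Remainder Theorem:
M = 27 × 46 = 1242
M1 = 46, M2 = 27
y1 = 46^(-1) mod 27 = 10
y2 = 27^(-1) mod 46 = 29
x = (17×46×10 + 5×27×29) mod 1242 = 557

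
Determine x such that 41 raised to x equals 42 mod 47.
20

Baby-step giant-step with step n = ⌈√47⌉ = 7.
Baby steps 41^j mod 47 (j:value) for j=0..6: 0:1, 1:41, 2:36, 3:19, 4:27, 5:26, 6:32.
Giant-step multiplier: 41^(-7) ≡ 41^(46-7) = 41^39 ≡ 35 (mod 47).
Giant steps γ_i = 42·35^i mod 47: γ_0=42, γ_1=13, γ_2=32 (in table at j=6).
x = i·n + j = 2·7 + 6 = 20.
Check: 41^20 ≡ 42 (mod 47).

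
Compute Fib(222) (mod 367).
34

Matrix identity: Q^n = [[F_(n+1), F_n], [F_n, F_(n-1)]] with Q = [[1,1],[1,0]].
n = 222 = 11011110₂. Square-and-multiply, entries mod 367:
Q^1 = [[1,1],[1,0]]
Q^3 = (Q^1)²·Q = [[3,2],[2,1]]
Q^6 = (Q^3)² = [[13,8],[8,5]]
Q^13 = (Q^6)²·Q = [[10,233],[233,144]]
Q^27 = (Q^13)²·Q = [[356,73],[73,283]]
Q^55 = (Q^27)²·Q = [[350,312],[312,38]]
Q^111 = (Q^55)²·Q = [[324,11],[11,313]]
Q^222 = (Q^111)² = [[135,34],[34,101]]
F_222 mod 367 = Q^222[0][1] = 34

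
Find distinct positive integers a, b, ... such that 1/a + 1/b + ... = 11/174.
1/16 + 1/1392

Greedy algorithm:
11/174: ceiling(174/11) = 16, use 1/16
1/1392: ceiling(1392/1) = 1392, use 1/1392
Result: 11/174 = 1/16 + 1/1392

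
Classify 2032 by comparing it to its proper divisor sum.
deficient

Proper divisors of 2032: sum = 1 + 2 + 4 + 8 + 16 + 127 + 254 + 508 + 1016 = 1936
Since 1936 < 2032, 2032 is deficient.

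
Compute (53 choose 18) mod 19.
0

Using Lucas' theorem:
Write n=53 and k=18 in base 19:
n in base 19: [2, 15]
k in base 19: [0, 18]
C(53,18) mod 19 = ∏ C(n_i, k_i) mod 19
Digit binomials (mod 19): C(2,0) = 1; C(15,18) = 0 (k_i > n_i)
Product: 1 × 0 = 0 ≡ 0 (mod 19)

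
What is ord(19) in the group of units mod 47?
46

47 is prime, so ord(19) divides φ(47) = 46.
Divisors of 46: 1, 2, 23, 46.
Repeated squaring: 19^1 ≡ 19, 19^2 ≡ 32, 19^4 ≡ 37, 19^8 ≡ 6, 19^16 ≡ 36, 19^32 ≡ 27 (mod 47).
Test 19^d mod 47 for each divisor d in increasing order:
19^1 ≡ 19
19^2 ≡ 32
19^23 = 19^16·19^4·19^2·19^1 ≡ 46
19^46 = 19^32·19^8·19^4·19^2 ≡ 1  ← first divisor giving 1
The order is 46.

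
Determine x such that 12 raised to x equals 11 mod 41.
9

Baby-step giant-step with step n = ⌈√41⌉ = 7.
Baby steps 12^j mod 41 (j:value) for j=0..6: 0:1, 1:12, 2:21, 3:6, 4:31, 5:3, 6:36.
Giant-step multiplier: 12^(-7) ≡ 12^(40-7) = 12^33 ≡ 28 (mod 41).
Giant steps γ_i = 11·28^i mod 41: γ_0=11, γ_1=21 (in table at j=2).
x = i·n + j = 1·7 + 2 = 9.
Check: 12^9 ≡ 11 (mod 41).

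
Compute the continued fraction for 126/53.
[2; 2, 1, 1, 1, 6]

Euclidean algorithm steps:
126 = 2 × 53 + 20
53 = 2 × 20 + 13
20 = 1 × 13 + 7
13 = 1 × 7 + 6
7 = 1 × 6 + 1
6 = 6 × 1 + 0
Continued fraction: [2; 2, 1, 1, 1, 6]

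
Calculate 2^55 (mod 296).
72

Repeated squaring. Binary of 55 = 110111.
2^1 ≡ 2 (mod 296); 2^2 ≡ 4 (mod 296); 2^4 ≡ 16 (mod 296); 2^8 ≡ 256 (mod 296); 2^16 ≡ 120 (mod 296); 2^32 ≡ 192 (mod 296)
2^55 = 2^1 × 2^2 × 2^4 × 2^16 × 2^32 ≡ 72 (mod 296)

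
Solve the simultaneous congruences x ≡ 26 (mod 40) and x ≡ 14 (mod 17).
626

Using Chinese Remainder Theorem:
M = 40 × 17 = 680
M1 = 17, M2 = 40
y1 = 17^(-1) mod 40 = 33
y2 = 40^(-1) mod 17 = 3
x = (26×17×33 + 14×40×3) mod 680 = 626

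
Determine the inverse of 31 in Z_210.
61

gcd(31, 210) = 1, so the inverse exists.
Extended Euclidean algorithm on (210, 31):
210 = 6 × 31 + 24  ⟹  24 = (1)·210 + (-6)·31
31 = 1 × 24 + 7  ⟹  7 = (-1)·210 + (7)·31
24 = 3 × 7 + 3  ⟹  3 = (4)·210 + (-27)·31
7 = 2 × 3 + 1  ⟹  1 = (-9)·210 + (61)·31
So (61)·31 ≡ 1 (mod 210), i.e. 31^(-1) ≡ 61 (mod 210).
Check: 31 × 61 = 1891 ≡ 1 (mod 210)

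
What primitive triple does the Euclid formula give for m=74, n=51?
(2875, 7548, 8077)

Euclid's formula: a = m² - n², b = 2mn, c = m² + n²
m = 74, n = 51
a = 74² - 51² = 5476 - 2601 = 2875
b = 2 × 74 × 51 = 7548
c = 74² + 51² = 5476 + 2601 = 8077
Verification: 2875² + 7548² = 8265625 + 56972304 = 65237929 = 8077² ✓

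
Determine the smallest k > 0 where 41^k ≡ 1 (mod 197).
98

197 is prime, so ord(41) divides φ(197) = 196.
Divisors of 196: 1, 2, 4, 7, 14, 28, 49, 98, 196.
Repeated squaring: 41^1 ≡ 41, 41^2 ≡ 105, 41^4 ≡ 190, 41^8 ≡ 49, 41^16 ≡ 37, 41^32 ≡ 187, 41^64 ≡ 100, 41^128 ≡ 150 (mod 197).
Test 41^d mod 197 for each divisor d in increasing order:
41^1 ≡ 41
41^2 ≡ 105
41^4 ≡ 190
41^7 = 41^4·41^2·41^1 ≡ 6
41^14 = 41^8·41^4·41^2 ≡ 36
41^28 = 41^16·41^8·41^4 ≡ 114
41^49 = 41^32·41^16·41^1 ≡ 196
41^98 = 41^64·41^32·41^2 ≡ 1  ← first divisor giving 1
The order is 98.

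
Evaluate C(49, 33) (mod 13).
9

Using Lucas' theorem:
Write n=49 and k=33 in base 13:
n in base 13: [3, 10]
k in base 13: [2, 7]
C(49,33) mod 13 = ∏ C(n_i, k_i) mod 13
Digit binomials (mod 13): C(3,2) = 3; C(10,7) = 120 ≡ 3
Product: 3 × 3 = 9 ≡ 9 (mod 13)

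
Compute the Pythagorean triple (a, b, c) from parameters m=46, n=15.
(1891, 1380, 2341)

Euclid's formula: a = m² - n², b = 2mn, c = m² + n²
m = 46, n = 15
a = 46² - 15² = 2116 - 225 = 1891
b = 2 × 46 × 15 = 1380
c = 46² + 15² = 2116 + 225 = 2341
Verification: 1891² + 1380² = 3575881 + 1904400 = 5480281 = 2341² ✓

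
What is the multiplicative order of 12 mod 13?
2

13 is prime, so ord(12) divides φ(13) = 12.
Divisors of 12: 1, 2, 3, 4, 6, 12.
Repeated squaring: 12^1 ≡ 12, 12^2 ≡ 1, 12^4 ≡ 1, 12^8 ≡ 1 (mod 13).
Test 12^d mod 13 for each divisor d in increasing order:
12^1 ≡ 12
12^2 ≡ 1  ← first divisor giving 1
The order is 2.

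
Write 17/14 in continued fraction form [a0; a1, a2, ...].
[1; 4, 1, 2]

Euclidean algorithm steps:
17 = 1 × 14 + 3
14 = 4 × 3 + 2
3 = 1 × 2 + 1
2 = 2 × 1 + 0
Continued fraction: [1; 4, 1, 2]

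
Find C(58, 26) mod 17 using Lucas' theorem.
0

Using Lucas' theorem:
Write n=58 and k=26 in base 17:
n in base 17: [3, 7]
k in base 17: [1, 9]
C(58,26) mod 17 = ∏ C(n_i, k_i) mod 17
Digit binomials (mod 17): C(3,1) = 3; C(7,9) = 0 (k_i > n_i)
Product: 3 × 0 = 0 ≡ 0 (mod 17)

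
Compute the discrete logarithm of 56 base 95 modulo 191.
73

Baby-step giant-step with step n = ⌈√191⌉ = 14.
Baby steps 95^j mod 191 (j:value) for j=0..13: 0:1, 1:95, 2:48, 3:167, 4:12, 5:185, 6:3, 7:94, 8:144, 9:119, 10:36, 11:173, 12:9, 13:91.
Giant-step multiplier: 95^(-14) ≡ 95^(190-14) = 95^176 ≡ 149 (mod 191).
Giant steps γ_i = 56·149^i mod 191: γ_0=56, γ_1=131, γ_2=37, γ_3=165, γ_4=137, γ_5=167 (in table at j=3).
x = i·n + j = 5·14 + 3 = 73.
Check: 95^73 ≡ 56 (mod 191).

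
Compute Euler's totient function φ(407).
360

407 = 11 × 37
φ(n) = n × ∏(1 - 1/p) for each prime p dividing n
φ(407) = 407 × (1 - 1/11) × (1 - 1/37) = 360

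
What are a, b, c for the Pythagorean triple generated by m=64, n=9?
(4015, 1152, 4177)

Euclid's formula: a = m² - n², b = 2mn, c = m² + n²
m = 64, n = 9
a = 64² - 9² = 4096 - 81 = 4015
b = 2 × 64 × 9 = 1152
c = 64² + 9² = 4096 + 81 = 4177
Verification: 4015² + 1152² = 16120225 + 1327104 = 17447329 = 4177² ✓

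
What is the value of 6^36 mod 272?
208

Repeated squaring. Binary of 36 = 100100.
6^1 ≡ 6 (mod 272); 6^2 ≡ 36 (mod 272); 6^4 ≡ 208 (mod 272); 6^8 ≡ 16 (mod 272); 6^16 ≡ 256 (mod 272); 6^32 ≡ 256 (mod 272)
6^36 = 6^4 × 6^32 ≡ 208 (mod 272)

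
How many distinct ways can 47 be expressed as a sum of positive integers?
124754

p(n) counts ways to write n as a sum of positive integers (order ignored).
Euler's pentagonal recurrence: p(k) = p(k-1) + p(k-2) - p(k-5) - p(k-7) + p(k-12) + p(k-15) - ... (offsets j(3j∓1)/2, signs ++--, p(0)=1, p(<0)=0).
DP table for k = 0..46: p(0)=1, p(1)=1, p(2)=2, p(3)=3, p(4)=5, p(5)=7, p(6)=11, p(7)=15, p(8)=22, p(9)=30, p(10)=42, p(11)=56, p(12)=77, p(13)=101, p(14)=135, p(15)=176, p(16)=231, p(17)=297, p(18)=385, p(19)=490, p(20)=627, p(21)=792, p(22)=1002, p(23)=1255, p(24)=1575, p(25)=1958, p(26)=2436, p(27)=3010, p(28)=3718, p(29)=4565, p(30)=5604, p(31)=6842, p(32)=8349, p(33)=10143, p(34)=12310, p(35)=14883, p(36)=17977, p(37)=21637, p(38)=26015, p(39)=31185, p(40)=37338, p(41)=44583, p(42)=53174, p(43)=63261, p(44)=75175, p(45)=89134, p(46)=105558.
Final step: p(47) = p(46) + p(45) - p(42) - p(40) + p(35) + p(32) - p(25) - p(21) + p(12) + p(7)
= 105558 + 89134 - 53174 - 37338 + 14883 + 8349 - 1958 - 792 + 77 + 15
= 124754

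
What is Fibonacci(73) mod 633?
511

Matrix identity: Q^n = [[F_(n+1), F_n], [F_n, F_(n-1)]] with Q = [[1,1],[1,0]].
n = 73 = 1001001₂. Square-and-multiply, entries mod 633:
Q^1 = [[1,1],[1,0]]
Q^2 = (Q^1)² = [[2,1],[1,1]]
Q^4 = (Q^2)² = [[5,3],[3,2]]
Q^9 = (Q^4)²·Q = [[55,34],[34,21]]
Q^18 = (Q^9)² = [[383,52],[52,331]]
Q^36 = (Q^18)² = [[5,414],[414,224]]
Q^73 = (Q^36)²·Q = [[367,511],[511,489]]
F_73 mod 633 = Q^73[0][1] = 511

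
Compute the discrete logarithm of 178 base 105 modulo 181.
118

Baby-step giant-step with step n = ⌈√181⌉ = 14.
Baby steps 105^j mod 181 (j:value) for j=0..13: 0:1, 1:105, 2:165, 3:130, 4:75, 5:92, 6:67, 7:157, 8:14, 9:22, 10:138, 11:10, 12:145, 13:21.
Giant-step multiplier: 105^(-14) ≡ 105^(180-14) = 105^166 ≡ 11 (mod 181).
Giant steps γ_i = 178·11^i mod 181: γ_0=178, γ_1=148, γ_2=180, γ_3=170, γ_4=60, γ_5=117, γ_6=20, γ_7=39, γ_8=67 (in table at j=6).
x = i·n + j = 8·14 + 6 = 118.
Check: 105^118 ≡ 178 (mod 181).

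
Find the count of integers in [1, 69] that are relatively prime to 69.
44

69 = 3 × 23
φ(n) = n × ∏(1 - 1/p) for each prime p dividing n
φ(69) = 69 × (1 - 1/3) × (1 - 1/23) = 44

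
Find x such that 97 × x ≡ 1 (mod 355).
183

gcd(97, 355) = 1, so the inverse exists.
Extended Euclidean algorithm on (355, 97):
355 = 3 × 97 + 64  ⟹  64 = (1)·355 + (-3)·97
97 = 1 × 64 + 33  ⟹  33 = (-1)·355 + (4)·97
64 = 1 × 33 + 31  ⟹  31 = (2)·355 + (-7)·97
33 = 1 × 31 + 2  ⟹  2 = (-3)·355 + (11)·97
31 = 15 × 2 + 1  ⟹  1 = (47)·355 + (-172)·97
So (-172)·97 ≡ 1 (mod 355), i.e. 97^(-1) ≡ -172 ≡ 183 (mod 355).
Check: 97 × 183 = 17751 ≡ 1 (mod 355)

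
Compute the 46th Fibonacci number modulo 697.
582

Matrix identity: Q^n = [[F_(n+1), F_n], [F_n, F_(n-1)]] with Q = [[1,1],[1,0]].
n = 46 = 101110₂. Square-and-multiply, entries mod 697:
Q^1 = [[1,1],[1,0]]
Q^2 = (Q^1)² = [[2,1],[1,1]]
Q^5 = (Q^2)²·Q = [[8,5],[5,3]]
Q^11 = (Q^5)²·Q = [[144,89],[89,55]]
Q^23 = (Q^11)²·Q = [[366,80],[80,286]]
Q^46 = (Q^23)² = [[259,582],[582,374]]
F_46 mod 697 = Q^46[0][1] = 582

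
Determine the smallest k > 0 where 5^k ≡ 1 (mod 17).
16

17 is prime, so ord(5) divides φ(17) = 16.
Divisors of 16: 1, 2, 4, 8, 16.
Repeated squaring: 5^1 ≡ 5, 5^2 ≡ 8, 5^4 ≡ 13, 5^8 ≡ 16, 5^16 ≡ 1 (mod 17).
Test 5^d mod 17 for each divisor d in increasing order:
5^1 ≡ 5
5^2 ≡ 8
5^4 ≡ 13
5^8 ≡ 16
5^16 ≡ 1  ← first divisor giving 1
The order is 16.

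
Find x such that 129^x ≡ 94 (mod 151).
114

Baby-step giant-step with step n = ⌈√151⌉ = 13.
Baby steps 129^j mod 151 (j:value) for j=0..12: 0:1, 1:129, 2:31, 3:73, 4:55, 5:149, 6:44, 7:89, 8:5, 9:41, 10:4, 11:63, 12:124.
Giant-step multiplier: 129^(-13) ≡ 129^(150-13) = 129^137 ≡ 15 (mod 151).
Giant steps γ_i = 94·15^i mod 151: γ_0=94, γ_1=51, γ_2=10, γ_3=150, γ_4=136, γ_5=77, γ_6=98, γ_7=111, γ_8=4 (in table at j=10).
x = i·n + j = 8·13 + 10 = 114.
Check: 129^114 ≡ 94 (mod 151).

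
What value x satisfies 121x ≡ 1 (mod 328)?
225

gcd(121, 328) = 1, so the inverse exists.
Extended Euclidean algorithm on (328, 121):
328 = 2 × 121 + 86  ⟹  86 = (1)·328 + (-2)·121
121 = 1 × 86 + 35  ⟹  35 = (-1)·328 + (3)·121
86 = 2 × 35 + 16  ⟹  16 = (3)·328 + (-8)·121
35 = 2 × 16 + 3  ⟹  3 = (-7)·328 + (19)·121
16 = 5 × 3 + 1  ⟹  1 = (38)·328 + (-103)·121
So (-103)·121 ≡ 1 (mod 328), i.e. 121^(-1) ≡ -103 ≡ 225 (mod 328).
Check: 121 × 225 = 27225 ≡ 1 (mod 328)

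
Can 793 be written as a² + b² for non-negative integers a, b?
3² + 28² (a=3, b=28)

Factorization: 793 = 13 × 61
By Fermat: n is sum of two squares iff every prime p ≡ 3 (mod 4) appears to even power.
All primes ≡ 3 (mod 4) appear to even power.
Search a = 0, 1, 2, … for 793 - a² a perfect square: first hit at a = 3: 793 - 9 = 784 = 28².
793 = 3² + 28² = 9 + 784 ✓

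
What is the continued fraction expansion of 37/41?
[0; 1, 9, 4]

Euclidean algorithm steps:
37 = 0 × 41 + 37
41 = 1 × 37 + 4
37 = 9 × 4 + 1
4 = 4 × 1 + 0
Continued fraction: [0; 1, 9, 4]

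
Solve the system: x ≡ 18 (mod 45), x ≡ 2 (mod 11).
288

Using Chinese Remainder Theorem:
M = 45 × 11 = 495
M1 = 11, M2 = 45
y1 = 11^(-1) mod 45 = 41
y2 = 45^(-1) mod 11 = 1
x = (18×11×41 + 2×45×1) mod 495 = 288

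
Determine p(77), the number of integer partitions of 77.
10619863

p(n) counts ways to write n as a sum of positive integers (order ignored).
Euler's pentagonal recurrence: p(k) = p(k-1) + p(k-2) - p(k-5) - p(k-7) + p(k-12) + p(k-15) - ... (offsets j(3j∓1)/2, signs ++--, p(0)=1, p(<0)=0).
DP table for k = 0..76: p(0)=1, p(1)=1, p(2)=2, p(3)=3, p(4)=5, p(5)=7, p(6)=11, p(7)=15, p(8)=22, p(9)=30, p(10)=42, p(11)=56, p(12)=77, p(13)=101, p(14)=135, p(15)=176, p(16)=231, p(17)=297, p(18)=385, p(19)=490, p(20)=627, p(21)=792, p(22)=1002, p(23)=1255, p(24)=1575, p(25)=1958, p(26)=2436, p(27)=3010, p(28)=3718, p(29)=4565, p(30)=5604, p(31)=6842, p(32)=8349, p(33)=10143, p(34)=12310, p(35)=14883, p(36)=17977, p(37)=21637, p(38)=26015, p(39)=31185, p(40)=37338, p(41)=44583, p(42)=53174, p(43)=63261, p(44)=75175, p(45)=89134, p(46)=105558, p(47)=124754, p(48)=147273, p(49)=173525, p(50)=204226, p(51)=239943, p(52)=281589, p(53)=329931, p(54)=386155, p(55)=451276, p(56)=526823, p(57)=614154, p(58)=715220, p(59)=831820, p(60)=966467, p(61)=1121505, p(62)=1300156, p(63)=1505499, p(64)=1741630, p(65)=2012558, p(66)=2323520, p(67)=2679689, p(68)=3087735, p(69)=3554345, p(70)=4087968, p(71)=4697205, p(72)=5392783, p(73)=6185689, p(74)=7089500, p(75)=8118264, p(76)=9289091.
Final step: p(77) = p(76) + p(75) - p(72) - p(70) + p(65) + p(62) - p(55) - p(51) + p(42) + p(37) - p(26) - p(20) + p(7) + p(0)
= 9289091 + 8118264 - 5392783 - 4087968 + 2012558 + 1300156 - 451276 - 239943 + 53174 + 21637 - 2436 - 627 + 15 + 1
= 10619863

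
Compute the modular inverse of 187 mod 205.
148

gcd(187, 205) = 1, so the inverse exists.
Extended Euclidean algorithm on (205, 187):
205 = 1 × 187 + 18  ⟹  18 = (1)·205 + (-1)·187
187 = 10 × 18 + 7  ⟹  7 = (-10)·205 + (11)·187
18 = 2 × 7 + 4  ⟹  4 = (21)·205 + (-23)·187
7 = 1 × 4 + 3  ⟹  3 = (-31)·205 + (34)·187
4 = 1 × 3 + 1  ⟹  1 = (52)·205 + (-57)·187
So (-57)·187 ≡ 1 (mod 205), i.e. 187^(-1) ≡ -57 ≡ 148 (mod 205).
Check: 187 × 148 = 27676 ≡ 1 (mod 205)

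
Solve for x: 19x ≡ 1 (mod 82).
13

gcd(19, 82) = 1, so the inverse exists.
Extended Euclidean algorithm on (82, 19):
82 = 4 × 19 + 6  ⟹  6 = (1)·82 + (-4)·19
19 = 3 × 6 + 1  ⟹  1 = (-3)·82 + (13)·19
So (13)·19 ≡ 1 (mod 82), i.e. 19^(-1) ≡ 13 (mod 82).
Check: 19 × 13 = 247 ≡ 1 (mod 82)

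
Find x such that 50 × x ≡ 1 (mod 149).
3

gcd(50, 149) = 1, so the inverse exists.
Extended Euclidean algorithm on (149, 50):
149 = 2 × 50 + 49  ⟹  49 = (1)·149 + (-2)·50
50 = 1 × 49 + 1  ⟹  1 = (-1)·149 + (3)·50
So (3)·50 ≡ 1 (mod 149), i.e. 50^(-1) ≡ 3 (mod 149).
Check: 50 × 3 = 150 ≡ 1 (mod 149)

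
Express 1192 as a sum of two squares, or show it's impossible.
6² + 34² (a=6, b=34)

Factorization: 1192 = 2^3 × 149
By Fermat: n is sum of two squares iff every prime p ≡ 3 (mod 4) appears to even power.
All primes ≡ 3 (mod 4) appear to even power.
Search a = 0, 1, 2, … for 1192 - a² a perfect square: first hit at a = 6: 1192 - 36 = 1156 = 34².
1192 = 6² + 34² = 36 + 1156 ✓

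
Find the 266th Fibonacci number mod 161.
160

Matrix identity: Q^n = [[F_(n+1), F_n], [F_n, F_(n-1)]] with Q = [[1,1],[1,0]].
n = 266 = 100001010₂. Square-and-multiply, entries mod 161:
Q^1 = [[1,1],[1,0]]
Q^2 = (Q^1)² = [[2,1],[1,1]]
Q^4 = (Q^2)² = [[5,3],[3,2]]
Q^8 = (Q^4)² = [[34,21],[21,13]]
Q^16 = (Q^8)² = [[148,21],[21,127]]
Q^33 = (Q^16)²·Q = [[106,127],[127,140]]
Q^66 = (Q^33)² = [[156,8],[8,148]]
Q^133 = (Q^66)²·Q = [[106,89],[89,17]]
Q^266 = (Q^133)² = [[159,160],[160,160]]
F_266 mod 161 = Q^266[0][1] = 160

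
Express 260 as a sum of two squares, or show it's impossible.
2² + 16² (a=2, b=16)

Factorization: 260 = 2^2 × 5 × 13
By Fermat: n is sum of two squares iff every prime p ≡ 3 (mod 4) appears to even power.
All primes ≡ 3 (mod 4) appear to even power.
Search a = 0, 1, 2, … for 260 - a² a perfect square: first hit at a = 2: 260 - 4 = 256 = 16².
260 = 2² + 16² = 4 + 256 ✓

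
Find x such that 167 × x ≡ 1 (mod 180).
83

gcd(167, 180) = 1, so the inverse exists.
Extended Euclidean algorithm on (180, 167):
180 = 1 × 167 + 13  ⟹  13 = (1)·180 + (-1)·167
167 = 12 × 13 + 11  ⟹  11 = (-12)·180 + (13)·167
13 = 1 × 11 + 2  ⟹  2 = (13)·180 + (-14)·167
11 = 5 × 2 + 1  ⟹  1 = (-77)·180 + (83)·167
So (83)·167 ≡ 1 (mod 180), i.e. 167^(-1) ≡ 83 (mod 180).
Check: 167 × 83 = 13861 ≡ 1 (mod 180)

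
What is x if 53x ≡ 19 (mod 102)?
x ≡ 35 (mod 102)

gcd(53, 102) = 1, which divides 19, so solutions exist.
Find 53^(-1) mod 102 by the extended Euclidean algorithm:
102 = 1 × 53 + 49  ⟹  49 = (1)·102 + (-1)·53
53 = 1 × 49 + 4  ⟹  4 = (-1)·102 + (2)·53
49 = 12 × 4 + 1  ⟹  1 = (13)·102 + (-25)·53
So (-25)·53 ≡ 1 (mod 102), i.e. 53^(-1) ≡ -25 ≡ 77 (mod 102).
x ≡ 77 × 19 = 1463 ≡ 35 (mod 102).
Check: 53 × 35 = 1855 ≡ 19 (mod 102).
Unique solution: x ≡ 35 (mod 102)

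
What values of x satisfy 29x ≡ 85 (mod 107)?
x ≡ 14 (mod 107)

gcd(29, 107) = 1, which divides 85, so solutions exist.
Find 29^(-1) mod 107 by the extended Euclidean algorithm:
107 = 3 × 29 + 20  ⟹  20 = (1)·107 + (-3)·29
29 = 1 × 20 + 9  ⟹  9 = (-1)·107 + (4)·29
20 = 2 × 9 + 2  ⟹  2 = (3)·107 + (-11)·29
9 = 4 × 2 + 1  ⟹  1 = (-13)·107 + (48)·29
So (48)·29 ≡ 1 (mod 107), i.e. 29^(-1) ≡ 48 (mod 107).
x ≡ 48 × 85 = 4080 ≡ 14 (mod 107).
Check: 29 × 14 = 406 ≡ 85 (mod 107).
Unique solution: x ≡ 14 (mod 107)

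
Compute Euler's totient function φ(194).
96

194 = 2 × 97
φ(n) = n × ∏(1 - 1/p) for each prime p dividing n
φ(194) = 194 × (1 - 1/2) × (1 - 1/97) = 96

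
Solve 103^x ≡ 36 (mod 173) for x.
124

Baby-step giant-step with step n = ⌈√173⌉ = 14.
Baby steps 103^j mod 173 (j:value) for j=0..13: 0:1, 1:103, 2:56, 3:59, 4:22, 5:17, 6:21, 7:87, 8:138, 9:28, 10:116, 11:11, 12:95, 13:97.
Giant-step multiplier: 103^(-14) ≡ 103^(172-14) = 103^158 ≡ 4 (mod 173).
Giant steps γ_i = 36·4^i mod 173: γ_0=36, γ_1=144, γ_2=57, γ_3=55, γ_4=47, γ_5=15, γ_6=60, γ_7=67, γ_8=95 (in table at j=12).
x = i·n + j = 8·14 + 12 = 124.
Check: 103^124 ≡ 36 (mod 173).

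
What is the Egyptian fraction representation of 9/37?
1/5 + 1/24 + 1/635 + 1/563880

Greedy algorithm:
9/37: ceiling(37/9) = 5, use 1/5
8/185: ceiling(185/8) = 24, use 1/24
7/4440: ceiling(4440/7) = 635, use 1/635
1/563880: ceiling(563880/1) = 563880, use 1/563880
Result: 9/37 = 1/5 + 1/24 + 1/635 + 1/563880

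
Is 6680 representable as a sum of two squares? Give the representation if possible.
Not possible

Factorization: 6680 = 2^3 × 5 × 167
By Fermat: n is sum of two squares iff every prime p ≡ 3 (mod 4) appears to even power.
Prime(s) ≡ 3 (mod 4) with odd exponent: [(167, 1)]
Therefore 6680 cannot be expressed as a² + b².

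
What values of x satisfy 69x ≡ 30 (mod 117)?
x ≡ 14 (mod 39)

gcd(69, 117) = 3, which divides 30, so solutions exist.
Divide through by 3: 23x ≡ 10 (mod 39).
Find 23^(-1) mod 39 by the extended Euclidean algorithm:
39 = 1 × 23 + 16  ⟹  16 = (1)·39 + (-1)·23
23 = 1 × 16 + 7  ⟹  7 = (-1)·39 + (2)·23
16 = 2 × 7 + 2  ⟹  2 = (3)·39 + (-5)·23
7 = 3 × 2 + 1  ⟹  1 = (-10)·39 + (17)·23
So (17)·23 ≡ 1 (mod 39), i.e. 23^(-1) ≡ 17 (mod 39).
x ≡ 17 × 10 = 170 ≡ 14 (mod 39).
Check: 69 × 14 = 966 ≡ 30 (mod 117).
x ≡ 14 (mod 39), giving 3 solutions mod 117.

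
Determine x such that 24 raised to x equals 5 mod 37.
7

Baby-step giant-step with step n = ⌈√37⌉ = 7.
Baby steps 24^j mod 37 (j:value) for j=0..6: 0:1, 1:24, 2:21, 3:23, 4:34, 5:2, 6:11.
Giant-step multiplier: 24^(-7) ≡ 24^(36-7) = 24^29 ≡ 15 (mod 37).
Giant steps γ_i = 5·15^i mod 37: γ_0=5, γ_1=1 (in table at j=0).
x = i·n + j = 1·7 + 0 = 7.
Check: 24^7 ≡ 5 (mod 37).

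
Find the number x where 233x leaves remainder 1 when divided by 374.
61

gcd(233, 374) = 1, so the inverse exists.
Extended Euclidean algorithm on (374, 233):
374 = 1 × 233 + 141  ⟹  141 = (1)·374 + (-1)·233
233 = 1 × 141 + 92  ⟹  92 = (-1)·374 + (2)·233
141 = 1 × 92 + 49  ⟹  49 = (2)·374 + (-3)·233
92 = 1 × 49 + 43  ⟹  43 = (-3)·374 + (5)·233
49 = 1 × 43 + 6  ⟹  6 = (5)·374 + (-8)·233
43 = 7 × 6 + 1  ⟹  1 = (-38)·374 + (61)·233
So (61)·233 ≡ 1 (mod 374), i.e. 233^(-1) ≡ 61 (mod 374).
Check: 233 × 61 = 14213 ≡ 1 (mod 374)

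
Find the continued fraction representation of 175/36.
[4; 1, 6, 5]

Euclidean algorithm steps:
175 = 4 × 36 + 31
36 = 1 × 31 + 5
31 = 6 × 5 + 1
5 = 5 × 1 + 0
Continued fraction: [4; 1, 6, 5]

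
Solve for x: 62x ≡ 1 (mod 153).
116

gcd(62, 153) = 1, so the inverse exists.
Extended Euclidean algorithm on (153, 62):
153 = 2 × 62 + 29  ⟹  29 = (1)·153 + (-2)·62
62 = 2 × 29 + 4  ⟹  4 = (-2)·153 + (5)·62
29 = 7 × 4 + 1  ⟹  1 = (15)·153 + (-37)·62
So (-37)·62 ≡ 1 (mod 153), i.e. 62^(-1) ≡ -37 ≡ 116 (mod 153).
Check: 62 × 116 = 7192 ≡ 1 (mod 153)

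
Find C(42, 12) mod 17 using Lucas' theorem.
0

Using Lucas' theorem:
Write n=42 and k=12 in base 17:
n in base 17: [2, 8]
k in base 17: [0, 12]
C(42,12) mod 17 = ∏ C(n_i, k_i) mod 17
Digit binomials (mod 17): C(2,0) = 1; C(8,12) = 0 (k_i > n_i)
Product: 1 × 0 = 0 ≡ 0 (mod 17)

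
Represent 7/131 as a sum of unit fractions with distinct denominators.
1/19 + 1/1245 + 1/3098805

Greedy algorithm:
7/131: ceiling(131/7) = 19, use 1/19
2/2489: ceiling(2489/2) = 1245, use 1/1245
1/3098805: ceiling(3098805/1) = 3098805, use 1/3098805
Result: 7/131 = 1/19 + 1/1245 + 1/3098805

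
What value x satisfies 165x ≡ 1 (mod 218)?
37

gcd(165, 218) = 1, so the inverse exists.
Extended Euclidean algorithm on (218, 165):
218 = 1 × 165 + 53  ⟹  53 = (1)·218 + (-1)·165
165 = 3 × 53 + 6  ⟹  6 = (-3)·218 + (4)·165
53 = 8 × 6 + 5  ⟹  5 = (25)·218 + (-33)·165
6 = 1 × 5 + 1  ⟹  1 = (-28)·218 + (37)·165
So (37)·165 ≡ 1 (mod 218), i.e. 165^(-1) ≡ 37 (mod 218).
Check: 165 × 37 = 6105 ≡ 1 (mod 218)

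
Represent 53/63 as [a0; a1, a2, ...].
[0; 1, 5, 3, 3]

Euclidean algorithm steps:
53 = 0 × 63 + 53
63 = 1 × 53 + 10
53 = 5 × 10 + 3
10 = 3 × 3 + 1
3 = 3 × 1 + 0
Continued fraction: [0; 1, 5, 3, 3]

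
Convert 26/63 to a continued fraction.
[0; 2, 2, 2, 1, 3]

Euclidean algorithm steps:
26 = 0 × 63 + 26
63 = 2 × 26 + 11
26 = 2 × 11 + 4
11 = 2 × 4 + 3
4 = 1 × 3 + 1
3 = 3 × 1 + 0
Continued fraction: [0; 2, 2, 2, 1, 3]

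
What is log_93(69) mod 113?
14

Baby-step giant-step with step n = ⌈√113⌉ = 11.
Baby steps 93^j mod 113 (j:value) for j=0..10: 0:1, 1:93, 2:61, 3:23, 4:105, 5:47, 6:77, 7:42, 8:64, 9:76, 10:62.
Giant-step multiplier: 93^(-11) ≡ 93^(112-11) = 93^101 ≡ 38 (mod 113).
Giant steps γ_i = 69·38^i mod 113: γ_0=69, γ_1=23 (in table at j=3).
x = i·n + j = 1·11 + 3 = 14.
Check: 93^14 ≡ 69 (mod 113).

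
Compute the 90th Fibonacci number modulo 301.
216

Matrix identity: Q^n = [[F_(n+1), F_n], [F_n, F_(n-1)]] with Q = [[1,1],[1,0]].
n = 90 = 1011010₂. Square-and-multiply, entries mod 301:
Q^1 = [[1,1],[1,0]]
Q^2 = (Q^1)² = [[2,1],[1,1]]
Q^5 = (Q^2)²·Q = [[8,5],[5,3]]
Q^11 = (Q^5)²·Q = [[144,89],[89,55]]
Q^22 = (Q^11)² = [[62,253],[253,110]]
Q^45 = (Q^22)²·Q = [[300,128],[128,172]]
Q^90 = (Q^45)² = [[131,216],[216,216]]
F_90 mod 301 = Q^90[0][1] = 216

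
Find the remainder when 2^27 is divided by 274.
198

Repeated squaring. Binary of 27 = 11011.
2^1 ≡ 2 (mod 274); 2^2 ≡ 4 (mod 274); 2^4 ≡ 16 (mod 274); 2^8 ≡ 256 (mod 274); 2^16 ≡ 50 (mod 274)
2^27 = 2^1 × 2^2 × 2^8 × 2^16 ≡ 198 (mod 274)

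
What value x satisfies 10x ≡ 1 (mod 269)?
27

gcd(10, 269) = 1, so the inverse exists.
Extended Euclidean algorithm on (269, 10):
269 = 26 × 10 + 9  ⟹  9 = (1)·269 + (-26)·10
10 = 1 × 9 + 1  ⟹  1 = (-1)·269 + (27)·10
So (27)·10 ≡ 1 (mod 269), i.e. 10^(-1) ≡ 27 (mod 269).
Check: 10 × 27 = 270 ≡ 1 (mod 269)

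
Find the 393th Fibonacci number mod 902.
464

Matrix identity: Q^n = [[F_(n+1), F_n], [F_n, F_(n-1)]] with Q = [[1,1],[1,0]].
n = 393 = 110001001₂. Square-and-multiply, entries mod 902:
Q^1 = [[1,1],[1,0]]
Q^3 = (Q^1)²·Q = [[3,2],[2,1]]
Q^6 = (Q^3)² = [[13,8],[8,5]]
Q^12 = (Q^6)² = [[233,144],[144,89]]
Q^24 = (Q^12)² = [[159,366],[366,695]]
Q^49 = (Q^24)²·Q = [[55,485],[485,472]]
Q^98 = (Q^49)² = [[122,329],[329,695]]
Q^196 = (Q^98)² = [[453,899],[899,456]]
Q^393 = (Q^196)²·Q = [[443,464],[464,881]]
F_393 mod 902 = Q^393[0][1] = 464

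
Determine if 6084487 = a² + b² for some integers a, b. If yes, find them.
Not possible

Factorization: 6084487 = 17 × 71^3
By Fermat: n is sum of two squares iff every prime p ≡ 3 (mod 4) appears to even power.
Prime(s) ≡ 3 (mod 4) with odd exponent: [(71, 3)]
Therefore 6084487 cannot be expressed as a² + b².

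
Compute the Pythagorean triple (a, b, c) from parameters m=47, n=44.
(273, 4136, 4145)

Euclid's formula: a = m² - n², b = 2mn, c = m² + n²
m = 47, n = 44
a = 47² - 44² = 2209 - 1936 = 273
b = 2 × 47 × 44 = 4136
c = 47² + 44² = 2209 + 1936 = 4145
Verification: 273² + 4136² = 74529 + 17106496 = 17181025 = 4145² ✓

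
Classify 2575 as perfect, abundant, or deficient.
deficient

Proper divisors of 2575: sum = 1 + 5 + 25 + 103 + 515 = 649
Since 649 < 2575, 2575 is deficient.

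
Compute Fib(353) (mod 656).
13

Matrix identity: Q^n = [[F_(n+1), F_n], [F_n, F_(n-1)]] with Q = [[1,1],[1,0]].
n = 353 = 101100001₂. Square-and-multiply, entries mod 656:
Q^1 = [[1,1],[1,0]]
Q^2 = (Q^1)² = [[2,1],[1,1]]
Q^5 = (Q^2)²·Q = [[8,5],[5,3]]
Q^11 = (Q^5)²·Q = [[144,89],[89,55]]
Q^22 = (Q^11)² = [[449,655],[655,450]]
Q^44 = (Q^22)² = [[210,413],[413,453]]
Q^88 = (Q^44)² = [[157,267],[267,546]]
Q^176 = (Q^88)² = [[162,85],[85,77]]
Q^353 = (Q^176)²·Q = [[648,13],[13,635]]
F_353 mod 656 = Q^353[0][1] = 13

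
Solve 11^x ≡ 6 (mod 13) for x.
11

Baby-step giant-step with step n = ⌈√13⌉ = 4.
Baby steps 11^j mod 13 (j:value) for j=0..3: 0:1, 1:11, 2:4, 3:5.
Giant-step multiplier: 11^(-4) ≡ 11^(12-4) = 11^8 ≡ 9 (mod 13).
Giant steps γ_i = 6·9^i mod 13: γ_0=6, γ_1=2, γ_2=5 (in table at j=3).
x = i·n + j = 2·4 + 3 = 11.
Check: 11^11 ≡ 6 (mod 13).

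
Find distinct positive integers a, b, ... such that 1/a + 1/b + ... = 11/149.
1/14 + 1/418 + 1/217987

Greedy algorithm:
11/149: ceiling(149/11) = 14, use 1/14
5/2086: ceiling(2086/5) = 418, use 1/418
1/217987: ceiling(217987/1) = 217987, use 1/217987
Result: 11/149 = 1/14 + 1/418 + 1/217987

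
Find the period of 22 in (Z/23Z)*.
2

23 is prime, so ord(22) divides φ(23) = 22.
Divisors of 22: 1, 2, 11, 22.
Repeated squaring: 22^1 ≡ 22, 22^2 ≡ 1, 22^4 ≡ 1, 22^8 ≡ 1, 22^16 ≡ 1 (mod 23).
Test 22^d mod 23 for each divisor d in increasing order:
22^1 ≡ 22
22^2 ≡ 1  ← first divisor giving 1
The order is 2.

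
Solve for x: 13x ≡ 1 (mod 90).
7

gcd(13, 90) = 1, so the inverse exists.
Extended Euclidean algorithm on (90, 13):
90 = 6 × 13 + 12  ⟹  12 = (1)·90 + (-6)·13
13 = 1 × 12 + 1  ⟹  1 = (-1)·90 + (7)·13
So (7)·13 ≡ 1 (mod 90), i.e. 13^(-1) ≡ 7 (mod 90).
Check: 13 × 7 = 91 ≡ 1 (mod 90)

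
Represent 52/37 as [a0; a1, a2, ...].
[1; 2, 2, 7]

Euclidean algorithm steps:
52 = 1 × 37 + 15
37 = 2 × 15 + 7
15 = 2 × 7 + 1
7 = 7 × 1 + 0
Continued fraction: [1; 2, 2, 7]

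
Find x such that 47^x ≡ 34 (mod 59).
27

Baby-step giant-step with step n = ⌈√59⌉ = 8.
Baby steps 47^j mod 59 (j:value) for j=0..7: 0:1, 1:47, 2:26, 3:42, 4:27, 5:30, 6:53, 7:13.
Giant-step multiplier: 47^(-8) ≡ 47^(58-8) = 47^50 ≡ 45 (mod 59).
Giant steps γ_i = 34·45^i mod 59: γ_0=34, γ_1=55, γ_2=56, γ_3=42 (in table at j=3).
x = i·n + j = 3·8 + 3 = 27.
Check: 47^27 ≡ 34 (mod 59).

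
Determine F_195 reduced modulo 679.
583

Matrix identity: Q^n = [[F_(n+1), F_n], [F_n, F_(n-1)]] with Q = [[1,1],[1,0]].
n = 195 = 11000011₂. Square-and-multiply, entries mod 679:
Q^1 = [[1,1],[1,0]]
Q^3 = (Q^1)²·Q = [[3,2],[2,1]]
Q^6 = (Q^3)² = [[13,8],[8,5]]
Q^12 = (Q^6)² = [[233,144],[144,89]]
Q^24 = (Q^12)² = [[335,196],[196,139]]
Q^48 = (Q^24)² = [[582,560],[560,22]]
Q^97 = (Q^48)²·Q = [[582,484],[484,98]]
Q^195 = (Q^97)²·Q = [[388,583],[583,484]]
F_195 mod 679 = Q^195[0][1] = 583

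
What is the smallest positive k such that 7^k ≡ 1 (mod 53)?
26

53 is prime, so ord(7) divides φ(53) = 52.
Divisors of 52: 1, 2, 4, 13, 26, 52.
Repeated squaring: 7^1 ≡ 7, 7^2 ≡ 49, 7^4 ≡ 16, 7^8 ≡ 44, 7^16 ≡ 28, 7^32 ≡ 42 (mod 53).
Test 7^d mod 53 for each divisor d in increasing order:
7^1 ≡ 7
7^2 ≡ 49
7^4 ≡ 16
7^13 = 7^8·7^4·7^1 ≡ 52
7^26 = 7^16·7^8·7^2 ≡ 1  ← first divisor giving 1
The order is 26.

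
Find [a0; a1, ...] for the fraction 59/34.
[1; 1, 2, 1, 3, 2]

Euclidean algorithm steps:
59 = 1 × 34 + 25
34 = 1 × 25 + 9
25 = 2 × 9 + 7
9 = 1 × 7 + 2
7 = 3 × 2 + 1
2 = 2 × 1 + 0
Continued fraction: [1; 1, 2, 1, 3, 2]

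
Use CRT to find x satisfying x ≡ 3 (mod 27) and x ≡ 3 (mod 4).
3

Using Chinese Remainder Theorem:
M = 27 × 4 = 108
M1 = 4, M2 = 27
y1 = 4^(-1) mod 27 = 7
y2 = 27^(-1) mod 4 = 3
x = (3×4×7 + 3×27×3) mod 108 = 3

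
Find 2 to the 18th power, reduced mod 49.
43

Repeated squaring. Binary of 18 = 10010.
2^1 ≡ 2 (mod 49); 2^2 ≡ 4 (mod 49); 2^4 ≡ 16 (mod 49); 2^8 ≡ 11 (mod 49); 2^16 ≡ 23 (mod 49)
2^18 = 2^2 × 2^16 ≡ 43 (mod 49)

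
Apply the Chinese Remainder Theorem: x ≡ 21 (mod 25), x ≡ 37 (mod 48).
421

Using Chinese Remainder Theorem:
M = 25 × 48 = 1200
M1 = 48, M2 = 25
y1 = 48^(-1) mod 25 = 12
y2 = 25^(-1) mod 48 = 25
x = (21×48×12 + 37×25×25) mod 1200 = 421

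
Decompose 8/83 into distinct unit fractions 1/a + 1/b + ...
1/11 + 1/183 + 1/83540 + 1/13957779660

Greedy algorithm:
8/83: ceiling(83/8) = 11, use 1/11
5/913: ceiling(913/5) = 183, use 1/183
2/167079: ceiling(167079/2) = 83540, use 1/83540
1/13957779660: ceiling(13957779660/1) = 13957779660, use 1/13957779660
Result: 8/83 = 1/11 + 1/183 + 1/83540 + 1/13957779660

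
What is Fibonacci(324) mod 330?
168

Matrix identity: Q^n = [[F_(n+1), F_n], [F_n, F_(n-1)]] with Q = [[1,1],[1,0]].
n = 324 = 101000100₂. Square-and-multiply, entries mod 330:
Q^1 = [[1,1],[1,0]]
Q^2 = (Q^1)² = [[2,1],[1,1]]
Q^5 = (Q^2)²·Q = [[8,5],[5,3]]
Q^10 = (Q^5)² = [[89,55],[55,34]]
Q^20 = (Q^10)² = [[56,165],[165,221]]
Q^40 = (Q^20)² = [[1,165],[165,166]]
Q^81 = (Q^40)²·Q = [[1,166],[166,165]]
Q^162 = (Q^81)² = [[167,166],[166,1]]
Q^324 = (Q^162)² = [[5,168],[168,167]]
F_324 mod 330 = Q^324[0][1] = 168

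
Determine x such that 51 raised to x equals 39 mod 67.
64

Baby-step giant-step with step n = ⌈√67⌉ = 9.
Baby steps 51^j mod 67 (j:value) for j=0..8: 0:1, 1:51, 2:55, 3:58, 4:10, 5:41, 6:14, 7:44, 8:33.
Giant-step multiplier: 51^(-9) ≡ 51^(66-9) = 51^57 ≡ 42 (mod 67).
Giant steps γ_i = 39·42^i mod 67: γ_0=39, γ_1=30, γ_2=54, γ_3=57, γ_4=49, γ_5=48, γ_6=6, γ_7=51 (in table at j=1).
x = i·n + j = 7·9 + 1 = 64.
Check: 51^64 ≡ 39 (mod 67).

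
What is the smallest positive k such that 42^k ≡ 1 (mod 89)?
44

89 is prime, so ord(42) divides φ(89) = 88.
Divisors of 88: 1, 2, 4, 8, 11, 22, 44, 88.
Repeated squaring: 42^1 ≡ 42, 42^2 ≡ 73, 42^4 ≡ 78, 42^8 ≡ 32, 42^16 ≡ 45, 42^32 ≡ 67, 42^64 ≡ 39 (mod 89).
Test 42^d mod 89 for each divisor d in increasing order:
42^1 ≡ 42
42^2 ≡ 73
42^4 ≡ 78
42^8 ≡ 32
42^11 = 42^8·42^2·42^1 ≡ 34
42^22 = 42^16·42^4·42^2 ≡ 88
42^44 = 42^32·42^8·42^4 ≡ 1  ← first divisor giving 1
The order is 44.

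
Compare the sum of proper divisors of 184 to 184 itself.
deficient

Proper divisors of 184: sum = 1 + 2 + 4 + 8 + 23 + 46 + 92 = 176
Since 176 < 184, 184 is deficient.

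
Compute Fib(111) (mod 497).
260

Matrix identity: Q^n = [[F_(n+1), F_n], [F_n, F_(n-1)]] with Q = [[1,1],[1,0]].
n = 111 = 1101111₂. Square-and-multiply, entries mod 497:
Q^1 = [[1,1],[1,0]]
Q^3 = (Q^1)²·Q = [[3,2],[2,1]]
Q^6 = (Q^3)² = [[13,8],[8,5]]
Q^13 = (Q^6)²·Q = [[377,233],[233,144]]
Q^27 = (Q^13)²·Q = [[228,103],[103,125]]
Q^55 = (Q^27)²·Q = [[49,468],[468,78]]
Q^111 = (Q^55)²·Q = [[56,260],[260,293]]
F_111 mod 497 = Q^111[0][1] = 260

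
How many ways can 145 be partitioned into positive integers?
24908858009

p(n) counts ways to write n as a sum of positive integers (order ignored).
Euler's pentagonal recurrence: p(k) = p(k-1) + p(k-2) - p(k-5) - p(k-7) + p(k-12) + p(k-15) - ... (offsets j(3j∓1)/2, signs ++--, p(0)=1, p(<0)=0).
DP table for k = 0..144: p(0)=1, p(1)=1, p(2)=2, p(3)=3, p(4)=5, p(5)=7, p(6)=11, p(7)=15, p(8)=22, p(9)=30, p(10)=42, p(11)=56, p(12)=77, p(13)=101, p(14)=135, p(15)=176, p(16)=231, p(17)=297, p(18)=385, p(19)=490, p(20)=627, p(21)=792, p(22)=1002, p(23)=1255, p(24)=1575, p(25)=1958, p(26)=2436, p(27)=3010, p(28)=3718, p(29)=4565, p(30)=5604, p(31)=6842, p(32)=8349, p(33)=10143, p(34)=12310, p(35)=14883, p(36)=17977, p(37)=21637, p(38)=26015, p(39)=31185, p(40)=37338, p(41)=44583, p(42)=53174, p(43)=63261, p(44)=75175, p(45)=89134, p(46)=105558, p(47)=124754, p(48)=147273, p(49)=173525, p(50)=204226, p(51)=239943, p(52)=281589, p(53)=329931, p(54)=386155, p(55)=451276, p(56)=526823, p(57)=614154, p(58)=715220, p(59)=831820, p(60)=966467, p(61)=1121505, p(62)=1300156, p(63)=1505499, p(64)=1741630, p(65)=2012558, p(66)=2323520, p(67)=2679689, p(68)=3087735, p(69)=3554345, p(70)=4087968, p(71)=4697205, p(72)=5392783, p(73)=6185689, p(74)=7089500, p(75)=8118264, p(76)=9289091, p(77)=10619863, p(78)=12132164, p(79)=13848650, p(80)=15796476, p(81)=18004327, p(82)=20506255, p(83)=23338469, p(84)=26543660, p(85)=30167357, p(86)=34262962, p(87)=38887673, p(88)=44108109, p(89)=49995925, p(90)=56634173, p(91)=64112359, p(92)=72533807, p(93)=82010177, p(94)=92669720, p(95)=104651419, p(96)=118114304, p(97)=133230930, p(98)=150198136, p(99)=169229875, p(100)=190569292, p(101)=214481126, p(102)=241265379, p(103)=271248950, p(104)=304801365, p(105)=342325709, p(106)=384276336, p(107)=431149389, p(108)=483502844, p(109)=541946240, p(110)=607163746, p(111)=679903203, p(112)=761002156, p(113)=851376628, p(114)=952050665, p(115)=1064144451, p(116)=1188908248, p(117)=1327710076, p(118)=1482074143, p(119)=1653668665, p(120)=1844349560, p(121)=2056148051, p(122)=2291320912, p(123)=2552338241, p(124)=2841940500, p(125)=3163127352, p(126)=3519222692, p(127)=3913864295, p(128)=4351078600, p(129)=4835271870, p(130)=5371315400, p(131)=5964539504, p(132)=6620830889, p(133)=7346629512, p(134)=8149040695, p(135)=9035836076, p(136)=10015581680, p(137)=11097645016, p(138)=12292341831, p(139)=13610949895, p(140)=15065878135, p(141)=16670689208, p(142)=18440293320, p(143)=20390982757, p(144)=22540654445.
Final step: p(145) = p(144) + p(143) - p(140) - p(138) + p(133) + p(130) - p(123) - p(119) + p(110) + p(105) - p(94) - p(88) + p(75) + p(68) - p(53) - p(45) + p(28) + p(19) - p(0)
= 22540654445 + 20390982757 - 15065878135 - 12292341831 + 7346629512 + 5371315400 - 2552338241 - 1653668665 + 607163746 + 342325709 - 92669720 - 44108109 + 8118264 + 3087735 - 329931 - 89134 + 3718 + 490 - 1
= 24908858009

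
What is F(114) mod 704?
344

Matrix identity: Q^n = [[F_(n+1), F_n], [F_n, F_(n-1)]] with Q = [[1,1],[1,0]].
n = 114 = 1110010₂. Square-and-multiply, entries mod 704:
Q^1 = [[1,1],[1,0]]
Q^3 = (Q^1)²·Q = [[3,2],[2,1]]
Q^7 = (Q^3)²·Q = [[21,13],[13,8]]
Q^14 = (Q^7)² = [[610,377],[377,233]]
Q^28 = (Q^14)² = [[309,307],[307,2]]
Q^57 = (Q^28)²·Q = [[87,354],[354,437]]
Q^114 = (Q^57)² = [[533,344],[344,189]]
F_114 mod 704 = Q^114[0][1] = 344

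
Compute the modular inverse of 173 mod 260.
257

gcd(173, 260) = 1, so the inverse exists.
Extended Euclidean algorithm on (260, 173):
260 = 1 × 173 + 87  ⟹  87 = (1)·260 + (-1)·173
173 = 1 × 87 + 86  ⟹  86 = (-1)·260 + (2)·173
87 = 1 × 86 + 1  ⟹  1 = (2)·260 + (-3)·173
So (-3)·173 ≡ 1 (mod 260), i.e. 173^(-1) ≡ -3 ≡ 257 (mod 260).
Check: 173 × 257 = 44461 ≡ 1 (mod 260)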